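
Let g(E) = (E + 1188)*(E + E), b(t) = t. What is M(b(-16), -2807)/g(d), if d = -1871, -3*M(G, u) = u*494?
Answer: 693329/3833679 ≈ 0.18085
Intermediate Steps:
M(G, u) = -494*u/3 (M(G, u) = -u*494/3 = -494*u/3)
g(E) = 2*E*(1188 + E) (g(E) = (1188 + E)*(2*E) = 2*E*(1188 + E))
M(b(-16), -2807)/g(d) = (-494/3*(-2807))/((2*(-1871)*(1188 - 1871))) = 1386658/(3*((2*(-1871)*(-683)))) = (1386658/3)/2555786 = (1386658/3)*(1/2555786) = 693329/3833679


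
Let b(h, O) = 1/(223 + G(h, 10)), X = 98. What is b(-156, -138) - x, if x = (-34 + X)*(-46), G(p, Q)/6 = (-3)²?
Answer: 815489/277 ≈ 2944.0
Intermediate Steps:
G(p, Q) = 54 (G(p, Q) = 6*(-3)² = 6*9 = 54)
b(h, O) = 1/277 (b(h, O) = 1/(223 + 54) = 1/277)
x = -2944 (x = (-34 + 98)*(-46) = 64*(-46) = -2944)
b(-156, -138) - x = 1/277 - 1*(-2944) = 1/277 + 2944 = 815489/277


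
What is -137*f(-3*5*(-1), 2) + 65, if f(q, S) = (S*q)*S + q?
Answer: -10210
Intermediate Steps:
f(q, S) = q + q*S**2 (f(q, S) = q*S**2 + q = q + q*S**2)
-137*f(-3*5*(-1), 2) + 65 = -137*-3*5*(-1)*(1 + 2**2) + 65 = -137*(-15*(-1))*(1 + 4) + 65 = -2055*5 + 65 = -137*75 + 65 = -10275 + 65 = -10210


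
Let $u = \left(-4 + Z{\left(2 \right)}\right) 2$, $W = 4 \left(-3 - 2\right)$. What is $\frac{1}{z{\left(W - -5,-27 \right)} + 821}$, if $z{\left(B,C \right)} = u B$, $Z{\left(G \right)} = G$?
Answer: $\frac{1}{881} \approx 0.0011351$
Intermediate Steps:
$W = -20$ ($W = 4 \left(-5\right) = -20$)
$u = -4$ ($u = \left(-4 + 2\right) 2 = \left(-2\right) 2 = -4$)
$z{\left(B,C \right)} = - 4 B$
$\frac{1}{z{\left(W - -5,-27 \right)} + 821} = \frac{1}{- 4 \left(-20 - -5\right) + 821} = \frac{1}{- 4 \left(-20 + 5\right) + 821} = \frac{1}{\left(-4\right) \left(-15\right) + 821} = \frac{1}{60 + 821} = \frac{1}{881}$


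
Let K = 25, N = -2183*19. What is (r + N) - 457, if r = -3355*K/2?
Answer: -167743/2 ≈ -83872.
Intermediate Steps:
N = -41477
r = -83875/2 ≈ -41938.
(r + N) - 457 = (-83875/2 - 41477) - 457 = -166829/2 - 457 = -167743/2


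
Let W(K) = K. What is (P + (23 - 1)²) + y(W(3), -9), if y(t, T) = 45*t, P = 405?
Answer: 1024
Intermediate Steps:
(P + (23 - 1)²) + y(W(3), -9) = (405 + (23 - 1)²) + 45*3 = (405 + 22²) + 135 = (405 + 484) + 135 = 889 + 135 = 1024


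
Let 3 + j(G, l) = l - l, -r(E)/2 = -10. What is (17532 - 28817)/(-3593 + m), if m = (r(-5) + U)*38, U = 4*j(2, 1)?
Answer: 11285/3289 ≈ 3.4311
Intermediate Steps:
r(E) = 20 (r(E) = -2*(-10) = 20)
j(G, l) = -3 (j(G, l) = -3 + (l - l) = -3 + 0 = -3)
U = -12 (U = 4*(-3) = -12)
m = 304 (m = (20 - 12)*38 = 8*38 = 304)
(17532 - 28817)/(-3593 + m) = (17532 - 28817)/(-3593 + 304) = -11285/(-3289) = -11285*(-1/3289) = 11285/3289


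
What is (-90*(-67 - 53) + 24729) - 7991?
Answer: 27538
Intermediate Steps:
(-90*(-67 - 53) + 24729) - 7991 = (-90*(-120) + 24729) - 7991 = (10800 + 24729) - 7991 = 35529 - 7991 = 27538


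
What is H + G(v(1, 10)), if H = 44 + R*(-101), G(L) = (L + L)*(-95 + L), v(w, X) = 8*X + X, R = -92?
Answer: 8436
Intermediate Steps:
v(w, X) = 9*X
G(L) = 2*L*(-95 + L) (G(L) = (2*L)*(-95 + L) = 2*L*(-95 + L))
H = 9336 (H = 44 - 92*(-101) = 44 + 9292 = 9336)
H + G(v(1, 10)) = 9336 + 2*(9*10)*(-95 + 9*10) = 9336 + 2*90*(-95 + 90) = 9336 + 2*90*(-5) = 9336 - 900 = 8436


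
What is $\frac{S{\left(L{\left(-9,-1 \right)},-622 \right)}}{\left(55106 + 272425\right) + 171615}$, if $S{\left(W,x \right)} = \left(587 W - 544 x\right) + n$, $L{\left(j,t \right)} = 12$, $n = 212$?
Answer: $\frac{57604}{83191} \approx 0.69243$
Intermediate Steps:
$S{\left(W,x \right)} = 212 - 544 x + 587 W$ ($S{\left(W,x \right)} = \left(587 W - 544 x\right) + 212 = \left(- 544 x + 587 W\right) + 212 = 212 - 544 x + 587 W$)
$\frac{S{\left(L{\left(-9,-1 \right)},-622 \right)}}{\left(55106 + 272425\right) + 171615} = \frac{212 - -338368 + 587 \cdot 12}{\left(55106 + 272425\right) + 171615} = \frac{212 + 338368 + 7044}{327531 + 171615} = \frac{345624}{499146} = 345624 \cdot \frac{1}{499146} = \frac{57604}{83191}$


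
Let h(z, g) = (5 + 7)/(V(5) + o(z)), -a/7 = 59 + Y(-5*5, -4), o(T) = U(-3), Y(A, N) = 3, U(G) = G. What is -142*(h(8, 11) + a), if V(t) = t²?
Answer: 677056/11 ≈ 61551.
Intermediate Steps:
o(T) = -3
a = -434 (a = -7*(59 + 3) = -7*62 = -434)
h(z, g) = 6/11 (h(z, g) = (5 + 7)/(5² - 3) = 12/(25 - 3) = 12/22 = 12*(1/22) = 6/11)
-142*(h(8, 11) + a) = -142*(6/11 - 434) = -142*(-4768/11) = 677056/11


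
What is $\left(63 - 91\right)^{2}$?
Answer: $784$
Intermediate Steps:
$\left(63 - 91\right)^{2} = \left(-28\right)^{2} = 784$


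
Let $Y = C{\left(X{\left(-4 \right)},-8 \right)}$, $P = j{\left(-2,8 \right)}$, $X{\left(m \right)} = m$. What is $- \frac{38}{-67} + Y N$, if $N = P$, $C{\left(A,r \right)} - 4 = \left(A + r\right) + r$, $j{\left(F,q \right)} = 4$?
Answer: $- \frac{4250}{67} \approx -63.433$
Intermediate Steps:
$P = 4$
$C{\left(A,r \right)} = 4 + A + 2 r$ ($C{\left(A,r \right)} = 4 + \left(\left(A + r\right) + r\right) = 4 + \left(A + 2 r\right) = 4 + A + 2 r$)
$N = 4$
$Y = -16$ ($Y = 4 - 4 + 2 \left(-8\right) = 4 - 4 - 16 = -16$)
$- \frac{38}{-67} + Y N = - \frac{38}{-67} - 64 = \left(-38\right) \left(- \frac{1}{67}\right) - 64 = \frac{38}{67} - 64 = - \frac{4250}{67}$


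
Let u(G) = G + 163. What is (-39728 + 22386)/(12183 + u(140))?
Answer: -8671/6243 ≈ -1.3889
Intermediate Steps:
u(G) = 163 + G
(-39728 + 22386)/(12183 + u(140)) = (-39728 + 22386)/(12183 + (163 + 140)) = -17342/(12183 + 303) = -17342/12486 = -17342*1/12486 = -8671/6243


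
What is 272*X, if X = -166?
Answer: -45152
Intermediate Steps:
272*X = 272*(-166) = -45152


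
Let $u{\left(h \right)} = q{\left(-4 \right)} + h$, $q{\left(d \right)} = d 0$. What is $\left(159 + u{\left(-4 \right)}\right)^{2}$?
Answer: $24025$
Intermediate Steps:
$q{\left(d \right)} = 0$
$u{\left(h \right)} = h$ ($u{\left(h \right)} = 0 + h = h$)
$\left(159 + u{\left(-4 \right)}\right)^{2} = \left(159 - 4\right)^{2} = 155^{2} = 24025$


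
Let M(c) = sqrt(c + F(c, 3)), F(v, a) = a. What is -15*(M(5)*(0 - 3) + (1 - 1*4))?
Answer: 45 + 90*sqrt(2) ≈ 172.28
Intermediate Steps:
M(c) = sqrt(3 + c) (M(c) = sqrt(c + 3) = sqrt(3 + c))
-15*(M(5)*(0 - 3) + (1 - 1*4)) = -15*(sqrt(3 + 5)*(0 - 3) + (1 - 1*4)) = -15*(sqrt(8)*(-3) + (1 - 4)) = -15*((2*sqrt(2))*(-3) - 3) = -15*(-6*sqrt(2) - 3) = -15*(-3 - 6*sqrt(2)) = 45 + 90*sqrt(2)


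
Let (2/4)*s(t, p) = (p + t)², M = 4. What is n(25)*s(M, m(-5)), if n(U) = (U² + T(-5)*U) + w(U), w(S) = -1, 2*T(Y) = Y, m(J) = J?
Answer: 1123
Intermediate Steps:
T(Y) = Y/2
s(t, p) = 2*(p + t)²
n(U) = -1 + U² - 5*U/2 (n(U) = (U² + ((½)*(-5))*U) - 1 = (U² - 5*U/2) - 1 = -1 + U² - 5*U/2)
n(25)*s(M, m(-5)) = (-1 + 25² - 5/2*25)*(2*(-5 + 4)²) = (-1 + 625 - 125/2)*(2*(-1)²) = 1123*(2*1)/2 = (1123/2)*2 = 1123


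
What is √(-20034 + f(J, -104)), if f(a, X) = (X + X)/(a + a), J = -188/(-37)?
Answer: 4*I*√2768770/47 ≈ 141.61*I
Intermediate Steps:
J = 188/37 (J = -188*(-1/37) = 188/37 ≈ 5.0811)
f(a, X) = X/a (f(a, X) = (2*X)/((2*a)) = (2*X)*(1/(2*a)) = X/a)
√(-20034 + f(J, -104)) = √(-20034 - 104/188/37) = √(-20034 - 104*37/188) = √(-20034 - 962/47) = √(-942560/47) = 4*I*√2768770/47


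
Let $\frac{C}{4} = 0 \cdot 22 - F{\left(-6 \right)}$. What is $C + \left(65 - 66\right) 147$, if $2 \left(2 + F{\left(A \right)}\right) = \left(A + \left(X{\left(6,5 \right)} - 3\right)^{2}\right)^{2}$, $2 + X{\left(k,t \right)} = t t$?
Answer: $-310611$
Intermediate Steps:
$X{\left(k,t \right)} = -2 + t^{2}$ ($X{\left(k,t \right)} = -2 + t t = -2 + t^{2}$)
$F{\left(A \right)} = -2 + \frac{\left(400 + A\right)^{2}}{2}$ ($F{\left(A \right)} = -2 + \frac{\left(A + \left(\left(-2 + 5^{2}\right) - 3\right)^{2}\right)^{2}}{2} = -2 + \frac{\left(A + \left(\left(-2 + 25\right) - 3\right)^{2}\right)^{2}}{2} = -2 + \frac{\left(A + \left(23 - 3\right)^{2}\right)^{2}}{2} = -2 + \frac{\left(A + 20^{2}\right)^{2}}{2} = -2 + \frac{\left(A + 400\right)^{2}}{2} = -2 + \frac{\left(400 + A\right)^{2}}{2}$)
$C = -310464$ ($C = 4 \left(0 \cdot 22 - \left(-2 + \frac{\left(400 - 6\right)^{2}}{2}\right)\right) = 4 \left(0 - \left(-2 + \frac{394^{2}}{2}\right)\right) = 4 \left(0 - \left(-2 + \frac{1}{2} \cdot 155236\right)\right) = 4 \left(0 - \left(-2 + 77618\right)\right) = 4 \left(0 - 77616\right) = 4 \left(-77616\right) = -310464$)
$C + \left(65 - 66\right) 147 = -310464 + \left(65 - 66\right) 147 = -310464 - 147 = -310611$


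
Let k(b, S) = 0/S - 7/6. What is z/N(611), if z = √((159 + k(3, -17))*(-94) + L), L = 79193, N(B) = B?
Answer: √579210/1833 ≈ 0.41520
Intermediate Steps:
k(b, S) = -7/6 (k(b, S) = 0 - 7*⅙ = 0 - 7/6 = -7/6)
z = √579210/3 (z = √((159 - 7/6)*(-94) + 79193) = √((947/6)*(-94) + 79193) = √(-44509/3 + 79193) = √(193070/3) = √579210/3 ≈ 253.69)
z/N(611) = (√579210/3)/611 = (√579210/3)*(1/611) = √579210/1833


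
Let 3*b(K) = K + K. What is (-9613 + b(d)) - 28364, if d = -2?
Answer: -113935/3 ≈ -37978.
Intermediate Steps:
b(K) = 2*K/3 (b(K) = (K + K)/3 = (2*K)/3 = 2*K/3)
(-9613 + b(d)) - 28364 = (-9613 + (2/3)*(-2)) - 28364 = (-9613 - 4/3) - 28364 = -28843/3 - 28364 = -113935/3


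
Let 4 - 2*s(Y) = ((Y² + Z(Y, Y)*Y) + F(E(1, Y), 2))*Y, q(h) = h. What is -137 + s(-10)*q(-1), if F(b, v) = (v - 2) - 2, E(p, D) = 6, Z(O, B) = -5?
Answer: -879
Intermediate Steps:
F(b, v) = -4 + v (F(b, v) = (-2 + v) - 2 = -4 + v)
s(Y) = 2 - Y*(-2 + Y² - 5*Y)/2 (s(Y) = 2 - ((Y² - 5*Y) + (-4 + 2))*Y/2 = 2 - ((Y² - 5*Y) - 2)*Y/2 = 2 - (-2 + Y² - 5*Y)*Y/2 = 2 - Y*(-2 + Y² - 5*Y)/2)
-137 + s(-10)*q(-1) = -137 + (2 - 10 - ½*(-10)³ + (5/2)*(-10)²)*(-1) = -137 + (2 - 10 - ½*(-1000) + (5/2)*100)*(-1) = -137 + (2 - 10 + 500 + 250)*(-1) = -137 + 742*(-1) = -137 - 742 = -879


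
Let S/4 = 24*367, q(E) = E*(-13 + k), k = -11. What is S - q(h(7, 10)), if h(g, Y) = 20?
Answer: 35712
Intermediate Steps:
q(E) = -24*E (q(E) = E*(-13 - 11) = E*(-24) = -24*E)
S = 35232 (S = 4*(24*367) = 4*8808 = 35232)
S - q(h(7, 10)) = 35232 - (-24)*20 = 35232 - 1*(-480) = 35232 + 480 = 35712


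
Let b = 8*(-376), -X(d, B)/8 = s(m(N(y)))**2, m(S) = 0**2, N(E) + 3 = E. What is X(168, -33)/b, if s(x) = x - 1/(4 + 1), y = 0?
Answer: 1/9400 ≈ 0.00010638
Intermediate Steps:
N(E) = -3 + E
m(S) = 0
s(x) = -1/5 + x (s(x) = x - 1/5 = -1/5 + x)
X(d, B) = -8/25 (X(d, B) = -8*(-1/5 + 0)**2 = -8*(-1/5)**2 = -8*1/25 = -8/25)
b = -3008
X(168, -33)/b = -8/25/(-3008) = -8/25*(-1/3008) = 1/9400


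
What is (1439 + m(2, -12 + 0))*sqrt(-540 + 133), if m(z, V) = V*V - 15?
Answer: 1568*I*sqrt(407) ≈ 31633.0*I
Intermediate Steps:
m(z, V) = -15 + V**2 (m(z, V) = V**2 - 15 = -15 + V**2)
(1439 + m(2, -12 + 0))*sqrt(-540 + 133) = (1439 + (-15 + (-12 + 0)**2))*sqrt(-540 + 133) = (1439 + (-15 + (-12)**2))*sqrt(-407) = (1439 + (-15 + 144))*(I*sqrt(407)) = (1439 + 129)*(I*sqrt(407)) = 1568*(I*sqrt(407)) = 1568*I*sqrt(407)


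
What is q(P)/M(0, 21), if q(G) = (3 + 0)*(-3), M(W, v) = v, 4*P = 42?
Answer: -3/7 ≈ -0.42857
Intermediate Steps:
P = 21/2 (P = (1/4)*42 = 21/2 ≈ 10.500)
q(G) = -9 (q(G) = 3*(-3) = -9)
q(P)/M(0, 21) = -9/21 = -9*1/21 = -3/7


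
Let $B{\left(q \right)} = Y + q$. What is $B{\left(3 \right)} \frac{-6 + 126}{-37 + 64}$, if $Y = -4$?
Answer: $- \frac{40}{9} \approx -4.4444$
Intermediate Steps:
$B{\left(q \right)} = -4 + q$
$B{\left(3 \right)} \frac{-6 + 126}{-37 + 64} = \left(-4 + 3\right) \frac{-6 + 126}{-37 + 64} = - \frac{120}{27} = \left(-1\right) \frac{40}{9} = - \frac{40}{9}$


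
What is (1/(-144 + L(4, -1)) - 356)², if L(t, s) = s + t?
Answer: 2519738809/19881 ≈ 1.2674e+5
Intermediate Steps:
(1/(-144 + L(4, -1)) - 356)² = (1/(-144 + (-1 + 4)) - 356)² = (1/(-144 + 3) - 356)² = (1/(-141) - 356)² = (-1/141 - 356)² = (-50197/141)² = 2519738809/19881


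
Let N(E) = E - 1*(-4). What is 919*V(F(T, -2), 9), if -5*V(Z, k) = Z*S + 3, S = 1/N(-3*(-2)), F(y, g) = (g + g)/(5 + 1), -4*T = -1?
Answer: -40436/75 ≈ -539.15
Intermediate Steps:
T = ¼ (T = -¼*(-1) = ¼ ≈ 0.25000)
N(E) = 4 + E (N(E) = E + 4 = 4 + E)
F(y, g) = g/3 (F(y, g) = (2*g)/6 = (2*g)*(⅙) = g/3)
S = ⅒ (S = 1/(4 - 3*(-2)) = 1/(4 + 6) = 1/10 = ⅒ ≈ 0.10000)
V(Z, k) = -⅗ - Z/50 (V(Z, k) = -(Z*(⅒) + 3)/5 = -(Z/10 + 3)/5 = -(3 + Z/10)/5 = -⅗ - Z/50)
919*V(F(T, -2), 9) = 919*(-⅗ - (-2)/150) = 919*(-⅗ - 1/50*(-⅔)) = 919*(-⅗ + 1/75) = 919*(-44/75) = -40436/75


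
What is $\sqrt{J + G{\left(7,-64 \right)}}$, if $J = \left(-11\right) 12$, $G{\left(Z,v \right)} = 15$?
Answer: $3 i \sqrt{13} \approx 10.817 i$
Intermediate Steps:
$J = -132$
$\sqrt{J + G{\left(7,-64 \right)}} = \sqrt{-132 + 15} = \sqrt{-117} = 3 i \sqrt{13}$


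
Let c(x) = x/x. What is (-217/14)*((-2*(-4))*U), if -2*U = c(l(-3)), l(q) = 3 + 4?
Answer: 62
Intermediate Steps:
l(q) = 7
c(x) = 1
U = -½ (U = -½*1 = -½ ≈ -0.50000)
(-217/14)*((-2*(-4))*U) = (-217/14)*(-2*(-4)*(-½)) = (-217/14)*(8*(-½)) = -31*½*(-4) = -31/2*(-4) = 62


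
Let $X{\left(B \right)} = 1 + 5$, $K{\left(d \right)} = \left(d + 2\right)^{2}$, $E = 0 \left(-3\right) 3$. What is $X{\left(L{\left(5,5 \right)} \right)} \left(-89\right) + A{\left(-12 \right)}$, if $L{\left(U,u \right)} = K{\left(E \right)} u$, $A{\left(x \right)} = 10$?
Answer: $-524$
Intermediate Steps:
$E = 0$ ($E = 0 \cdot 3 = 0$)
$K{\left(d \right)} = \left(2 + d\right)^{2}$
$L{\left(U,u \right)} = 4 u$ ($L{\left(U,u \right)} = \left(2 + 0\right)^{2} u = 2^{2} u = 4 u$)
$X{\left(B \right)} = 6$
$X{\left(L{\left(5,5 \right)} \right)} \left(-89\right) + A{\left(-12 \right)} = 6 \left(-89\right) + 10 = -534 + 10 = -524$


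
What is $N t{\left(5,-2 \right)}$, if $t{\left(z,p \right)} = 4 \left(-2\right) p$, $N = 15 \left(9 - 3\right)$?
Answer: $1440$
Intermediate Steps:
$N = 90$ ($N = 15 \cdot 6 = 90$)
$t{\left(z,p \right)} = - 8 p$
$N t{\left(5,-2 \right)} = 90 \left(\left(-8\right) \left(-2\right)\right) = 90 \cdot 16 = 1440$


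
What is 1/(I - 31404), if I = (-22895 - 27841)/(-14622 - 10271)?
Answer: -24893/781689036 ≈ -3.1845e-5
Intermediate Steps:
I = 50736/24893 (I = -50736/(-24893) = -50736*(-1/24893) = 50736/24893 ≈ 2.0382)
1/(I - 31404) = 1/(50736/24893 - 31404) = 1/(-781689036/24893) = -24893/781689036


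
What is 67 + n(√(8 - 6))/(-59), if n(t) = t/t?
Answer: 3952/59 ≈ 66.983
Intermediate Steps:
n(t) = 1
67 + n(√(8 - 6))/(-59) = 67 + 1/(-59) = 67 + 1*(-1/59) = 67 - 1/59 = 3952/59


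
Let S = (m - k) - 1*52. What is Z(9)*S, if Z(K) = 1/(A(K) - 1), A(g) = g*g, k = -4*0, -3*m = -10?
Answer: -73/120 ≈ -0.60833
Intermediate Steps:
m = 10/3 (m = -⅓*(-10) = 10/3 ≈ 3.3333)
k = 0
A(g) = g²
Z(K) = 1/(-1 + K²) (Z(K) = 1/(K² - 1) = 1/(-1 + K²))
S = -146/3 (S = (10/3 - 1*0) - 1*52 = (10/3 + 0) - 52 = 10/3 - 52 = -146/3 ≈ -48.667)
Z(9)*S = -146/3/(-1 + 9²) = -146/3/(-1 + 81) = -146/3/80 = (1/80)*(-146/3) = -73/120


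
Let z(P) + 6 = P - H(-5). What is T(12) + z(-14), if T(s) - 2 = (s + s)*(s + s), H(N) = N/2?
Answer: 1121/2 ≈ 560.50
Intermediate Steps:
H(N) = N/2 (H(N) = N*(½) = N/2)
z(P) = -7/2 + P (z(P) = -6 + (P - (-5)/2) = -6 + (P - 1*(-5/2)) = -6 + (P + 5/2) = -6 + (5/2 + P) = -7/2 + P)
T(s) = 2 + 4*s² (T(s) = 2 + (s + s)*(s + s) = 2 + (2*s)*(2*s) = 2 + 4*s²)
T(12) + z(-14) = (2 + 4*12²) + (-7/2 - 14) = (2 + 4*144) - 35/2 = (2 + 576) - 35/2 = 578 - 35/2 = 1121/2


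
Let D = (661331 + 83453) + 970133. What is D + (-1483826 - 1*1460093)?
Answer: -1229002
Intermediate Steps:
D = 1714917 (D = 744784 + 970133 = 1714917)
D + (-1483826 - 1*1460093) = 1714917 + (-1483826 - 1*1460093) = 1714917 + (-1483826 - 1460093) = 1714917 - 2943919 = -1229002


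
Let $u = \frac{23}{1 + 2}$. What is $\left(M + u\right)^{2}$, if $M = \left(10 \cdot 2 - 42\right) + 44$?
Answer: $\frac{7921}{9} \approx 880.11$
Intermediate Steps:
$u = \frac{23}{3} \approx 7.6667$
$M = 22$ ($M = \left(20 - 42\right) + 44 = -22 + 44 = 22$)
$\left(M + u\right)^{2} = \left(22 + \frac{23}{3}\right)^{2} = \left(\frac{89}{3}\right)^{2} = \frac{7921}{9}$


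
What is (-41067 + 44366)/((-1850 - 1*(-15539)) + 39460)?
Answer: 3299/53149 ≈ 0.062071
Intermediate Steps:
(-41067 + 44366)/((-1850 - 1*(-15539)) + 39460) = 3299/((-1850 + 15539) + 39460) = 3299/(13689 + 39460) = 3299/53149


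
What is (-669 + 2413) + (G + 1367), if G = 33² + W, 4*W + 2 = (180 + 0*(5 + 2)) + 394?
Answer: 4343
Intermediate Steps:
W = 143 (W = -½ + ((180 + 0*(5 + 2)) + 394)/4 = -½ + ((180 + 0*7) + 394)/4 = -½ + ((180 + 0) + 394)/4 = -½ + (180 + 394)/4 = -½ + (¼)*574 = -½ + 287/2 = 143)
G = 1232 (G = 33² + 143 = 1089 + 143 = 1232)
(-669 + 2413) + (G + 1367) = (-669 + 2413) + (1232 + 1367) = 1744 + 2599 = 4343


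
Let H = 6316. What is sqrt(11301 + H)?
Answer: sqrt(17617) ≈ 132.73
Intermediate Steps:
sqrt(11301 + H) = sqrt(11301 + 6316) = sqrt(17617)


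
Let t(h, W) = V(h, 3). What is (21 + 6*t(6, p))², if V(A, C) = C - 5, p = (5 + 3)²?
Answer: 81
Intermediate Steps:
p = 64 (p = 8² = 64)
V(A, C) = -5 + C
t(h, W) = -2 (t(h, W) = -5 + 3 = -2)
(21 + 6*t(6, p))² = (21 + 6*(-2))² = (21 - 12)² = 9² = 81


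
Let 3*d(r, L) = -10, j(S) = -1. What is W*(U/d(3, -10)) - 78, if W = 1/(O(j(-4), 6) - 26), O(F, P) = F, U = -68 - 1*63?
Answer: -7151/90 ≈ -79.456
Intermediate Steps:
U = -131 (U = -68 - 63 = -131)
d(r, L) = -10/3 (d(r, L) = (⅓)*(-10) = -10/3)
W = -1/27 (W = 1/(-1 - 26) = 1/(-27) = -1/27 ≈ -0.037037)
W*(U/d(3, -10)) - 78 = -(-131)/(27*(-10/3)) - 78 = -(-131)*(-3)/(27*10) - 78 = -1/27*393/10 - 78 = -131/90 - 78 = -7151/90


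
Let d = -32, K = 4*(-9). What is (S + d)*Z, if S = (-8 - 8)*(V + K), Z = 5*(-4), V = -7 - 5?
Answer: -14720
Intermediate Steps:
K = -36
V = -12
Z = -20
S = 768 (S = (-8 - 8)*(-12 - 36) = -16*(-48) = 768)
(S + d)*Z = (768 - 32)*(-20) = 736*(-20) = -14720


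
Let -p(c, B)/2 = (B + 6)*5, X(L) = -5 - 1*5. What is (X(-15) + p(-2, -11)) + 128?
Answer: 168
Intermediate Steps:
X(L) = -10 (X(L) = -5 - 5 = -10)
p(c, B) = -60 - 10*B (p(c, B) = -2*(B + 6)*5 = -2*(6 + B)*5 = -2*(30 + 5*B) = -60 - 10*B)
(X(-15) + p(-2, -11)) + 128 = (-10 + (-60 - 10*(-11))) + 128 = (-10 + (-60 + 110)) + 128 = (-10 + 50) + 128 = 40 + 128 = 168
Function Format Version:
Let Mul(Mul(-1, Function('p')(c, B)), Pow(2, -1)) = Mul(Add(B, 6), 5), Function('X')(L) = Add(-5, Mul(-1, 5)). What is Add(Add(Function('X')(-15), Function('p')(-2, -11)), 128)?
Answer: 168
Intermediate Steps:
Function('X')(L) = -10 (Function('X')(L) = Add(-5, -5) = -10)
Function('p')(c, B) = Add(-60, Mul(-10, B)) (Function('p')(c, B) = Mul(-2, Mul(Add(B, 6), 5)) = Mul(-2, Mul(Add(6, B), 5)) = Mul(-2, Add(30, Mul(5, B))) = Add(-60, Mul(-10, B)))
Add(Add(Function('X')(-15), Function('p')(-2, -11)), 128) = Add(Add(-10, Add(-60, Mul(-10, -11))), 128) = Add(Add(-10, Add(-60, 110)), 128) = Add(Add(-10, 50), 128) = Add(40, 128) = 168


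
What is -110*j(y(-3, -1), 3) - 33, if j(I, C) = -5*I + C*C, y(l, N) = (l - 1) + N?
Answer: -3773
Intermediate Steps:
y(l, N) = -1 + N + l (y(l, N) = (-1 + l) + N = -1 + N + l)
j(I, C) = C² - 5*I (j(I, C) = -5*I + C² = C² - 5*I)
-110*j(y(-3, -1), 3) - 33 = -110*(3² - 5*(-1 - 1 - 3)) - 33 = -110*(9 - 5*(-5)) - 33 = -110*(9 + 25) - 33 = -110*34 - 33 = -3740 - 33 = -3773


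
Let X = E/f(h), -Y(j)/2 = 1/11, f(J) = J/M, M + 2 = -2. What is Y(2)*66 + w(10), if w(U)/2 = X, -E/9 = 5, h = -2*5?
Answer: -48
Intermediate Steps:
M = -4 (M = -2 - 2 = -4)
h = -10
f(J) = -J/4 (f(J) = J/(-4) = J*(-¼) = -J/4)
E = -45 (E = -9*5 = -45)
Y(j) = -2/11
X = -18 (X = -45/((-¼*(-10))) = -45/5/2 = -45*⅖ = -18)
w(U) = -36 (w(U) = 2*(-18) = -36)
Y(2)*66 + w(10) = -2/11*66 - 36 = -12 - 36 = -48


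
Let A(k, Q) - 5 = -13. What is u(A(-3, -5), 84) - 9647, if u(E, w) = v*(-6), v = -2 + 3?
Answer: -9653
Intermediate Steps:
v = 1
A(k, Q) = -8 (A(k, Q) = 5 - 13 = -8)
u(E, w) = -6 (u(E, w) = 1*(-6) = -6)
u(A(-3, -5), 84) - 9647 = -6 - 9647 = -9653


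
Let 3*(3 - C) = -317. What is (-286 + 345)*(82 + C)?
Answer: 33748/3 ≈ 11249.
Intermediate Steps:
C = 326/3 (C = 3 - ⅓*(-317) = 3 + 317/3 = 326/3 ≈ 108.67)
(-286 + 345)*(82 + C) = (-286 + 345)*(82 + 326/3) = 59*(572/3) = 33748/3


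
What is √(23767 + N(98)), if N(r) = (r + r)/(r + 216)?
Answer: 87*√77401/157 ≈ 154.17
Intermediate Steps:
N(r) = 2*r/(216 + r) (N(r) = (2*r)/(216 + r) = 2*r/(216 + r))
√(23767 + N(98)) = √(23767 + 2*98/(216 + 98)) = √(23767 + 2*98/314) = √(23767 + 2*98*(1/314)) = √(23767 + 98/157) = √(3731517/157) = 87*√77401/157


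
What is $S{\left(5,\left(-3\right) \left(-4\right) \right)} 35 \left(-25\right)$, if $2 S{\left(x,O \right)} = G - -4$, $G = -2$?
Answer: $-875$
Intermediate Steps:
$S{\left(x,O \right)} = 1$ ($S{\left(x,O \right)} = \frac{-2 - -4}{2} = \frac{-2 + 4}{2} = \frac{1}{2} \cdot 2 = 1$)
$S{\left(5,\left(-3\right) \left(-4\right) \right)} 35 \left(-25\right) = 1 \cdot 35 \left(-25\right) = 35 \left(-25\right) = -875$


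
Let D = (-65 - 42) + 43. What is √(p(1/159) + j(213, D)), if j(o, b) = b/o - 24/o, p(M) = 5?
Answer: √208101/213 ≈ 2.1417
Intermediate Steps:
D = -64 (D = -107 + 43 = -64)
j(o, b) = -24/o + b/o
√(p(1/159) + j(213, D)) = √(5 + (-24 - 64)/213) = √(5 + (1/213)*(-88)) = √(5 - 88/213) = √(977/213) = √208101/213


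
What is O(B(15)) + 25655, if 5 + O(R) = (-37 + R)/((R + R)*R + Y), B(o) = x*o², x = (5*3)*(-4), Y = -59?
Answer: 9349423473113/364499941 ≈ 25650.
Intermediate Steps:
x = -60 (x = 15*(-4) = -60)
B(o) = -60*o²
O(R) = -5 + (-37 + R)/(-59 + 2*R²) (O(R) = -5 + (-37 + R)/((R + R)*R - 59) = -5 + (-37 + R)/((2*R)*R - 59) = -5 + (-37 + R)/(2*R² - 59) = -5 + (-37 + R)/(-59 + 2*R²))
O(B(15)) + 25655 = (258 - 60*15² - 10*(-60*15²)²)/(-59 + 2*(-60*15²)²) + 25655 = (258 - 60*225 - 10*(-60*225)²)/(-59 + 2*(-60*225)²) + 25655 = (258 - 13500 - 10*(-13500)²)/(-59 + 2*(-13500)²) + 25655 = (258 - 13500 - 10*182250000)/(-59 + 2*182250000) + 25655 = (258 - 13500 - 1822500000)/(-59 + 364500000) + 25655 = -1822513242/364499941 + 25655 = 9349423473113/364499941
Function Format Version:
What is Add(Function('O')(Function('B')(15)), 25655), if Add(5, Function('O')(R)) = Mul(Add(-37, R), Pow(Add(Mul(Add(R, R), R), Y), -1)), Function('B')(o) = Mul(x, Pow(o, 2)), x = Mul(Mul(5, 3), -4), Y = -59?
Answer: Rational(9349423473113, 364499941) ≈ 25650.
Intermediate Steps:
x = -60 (x = Mul(15, -4) = -60)
Function('B')(o) = Mul(-60, Pow(o, 2))
Function('O')(R) = Add(-5, Mul(Pow(Add(-59, Mul(2, Pow(R, 2))), -1), Add(-37, R))) (Function('O')(R) = Add(-5, Mul(Add(-37, R), Pow(Add(Mul(Add(R, R), R), -59), -1))) = Add(-5, Mul(Add(-37, R), Pow(Add(Mul(Mul(2, R), R), -59), -1))) = Add(-5, Mul(Add(-37, R), Pow(Add(Mul(2, Pow(R, 2)), -59), -1))) = Add(-5, Mul(Add(-37, R), Pow(Add(-59, Mul(2, Pow(R, 2))), -1))) = Add(-5, Mul(Pow(Add(-59, Mul(2, Pow(R, 2))), -1), Add(-37, R))))
Add(Function('O')(Function('B')(15)), 25655) = Add(Mul(Pow(Add(-59, Mul(2, Pow(Mul(-60, Pow(15, 2)), 2))), -1), Add(258, Mul(-60, Pow(15, 2)), Mul(-10, Pow(Mul(-60, Pow(15, 2)), 2)))), 25655) = Add(Mul(Pow(Add(-59, Mul(2, Pow(Mul(-60, 225), 2))), -1), Add(258, Mul(-60, 225), Mul(-10, Pow(Mul(-60, 225), 2)))), 25655) = Add(Mul(Pow(Add(-59, Mul(2, Pow(-13500, 2))), -1), Add(258, -13500, Mul(-10, Pow(-13500, 2)))), 25655) = Add(Mul(Pow(Add(-59, Mul(2, 182250000)), -1), Add(258, -13500, Mul(-10, 182250000))), 25655) = Add(Mul(Pow(Add(-59, 364500000), -1), Add(258, -13500, -1822500000)), 25655) = Add(Mul(Pow(364499941, -1), -1822513242), 25655) = Add(Mul(Rational(1, 364499941), -1822513242), 25655) = Add(Rational(-1822513242, 364499941), 25655) = Rational(9349423473113, 364499941)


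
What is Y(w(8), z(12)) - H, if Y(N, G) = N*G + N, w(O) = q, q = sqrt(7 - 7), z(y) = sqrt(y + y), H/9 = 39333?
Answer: -353997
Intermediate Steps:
H = 353997 (H = 9*39333 = 353997)
z(y) = sqrt(2)*sqrt(y) (z(y) = sqrt(2*y) = sqrt(2)*sqrt(y))
q = 0 (q = sqrt(0) = 0)
w(O) = 0
Y(N, G) = N + G*N (Y(N, G) = G*N + N = N + G*N)
Y(w(8), z(12)) - H = 0*(1 + sqrt(2)*sqrt(12)) - 1*353997 = 0*(1 + sqrt(2)*(2*sqrt(3))) - 353997 = 0*(1 + 2*sqrt(6)) - 353997 = 0 - 353997 = -353997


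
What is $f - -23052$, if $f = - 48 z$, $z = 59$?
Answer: $20220$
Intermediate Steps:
$f = -2832$ ($f = \left(-48\right) 59 = -2832$)
$f - -23052 = -2832 - -23052 = -2832 + 23052 = 20220$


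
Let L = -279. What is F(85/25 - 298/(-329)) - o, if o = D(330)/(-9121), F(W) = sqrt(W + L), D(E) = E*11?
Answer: 3630/9121 + 12*I*sqrt(5162010)/1645 ≈ 0.39798 + 16.574*I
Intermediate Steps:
D(E) = 11*E
F(W) = sqrt(-279 + W) (F(W) = sqrt(W - 279) = sqrt(-279 + W))
o = -3630/9121 (o = (11*330)/(-9121) = 3630*(-1/9121) = -3630/9121 ≈ -0.39798)
F(85/25 - 298/(-329)) - o = sqrt(-279 + (85/25 - 298/(-329))) - 1*(-3630/9121) = sqrt(-279 + (85*(1/25) - 298*(-1/329))) + 3630/9121 = sqrt(-279 + (17/5 + 298/329)) + 3630/9121 = sqrt(-279 + 7083/1645) + 3630/9121 = sqrt(-451872/1645) + 3630/9121 = 12*I*sqrt(5162010)/1645 + 3630/9121 = 3630/9121 + 12*I*sqrt(5162010)/1645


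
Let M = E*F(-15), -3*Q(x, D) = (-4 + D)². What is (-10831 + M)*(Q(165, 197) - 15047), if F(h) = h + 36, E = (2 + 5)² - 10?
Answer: 824888680/3 ≈ 2.7496e+8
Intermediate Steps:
E = 39 (E = 7² - 10 = 49 - 10 = 39)
F(h) = 36 + h
Q(x, D) = -(-4 + D)²/3
M = 819 (M = 39*(36 - 15) = 39*21 = 819)
(-10831 + M)*(Q(165, 197) - 15047) = (-10831 + 819)*(-(-4 + 197)²/3 - 15047) = -10012*(-⅓*193² - 15047) = -10012*(-⅓*37249 - 15047) = -10012*(-37249/3 - 15047) = -10012*(-82390/3) = 824888680/3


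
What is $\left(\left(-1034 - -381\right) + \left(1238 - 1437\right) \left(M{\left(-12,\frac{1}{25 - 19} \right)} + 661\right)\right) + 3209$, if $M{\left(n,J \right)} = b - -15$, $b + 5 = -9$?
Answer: $-129182$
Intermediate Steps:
$b = -14$ ($b = -5 - 9 = -14$)
$M{\left(n,J \right)} = 1$ ($M{\left(n,J \right)} = -14 - -15 = -14 + 15 = 1$)
$\left(\left(-1034 - -381\right) + \left(1238 - 1437\right) \left(M{\left(-12,\frac{1}{25 - 19} \right)} + 661\right)\right) + 3209 = \left(\left(-1034 - -381\right) + \left(1238 - 1437\right) \left(1 + 661\right)\right) + 3209 = \left(\left(-1034 + 381\right) - 131738\right) + 3209 = \left(-653 - 131738\right) + 3209 = -132391 + 3209 = -129182$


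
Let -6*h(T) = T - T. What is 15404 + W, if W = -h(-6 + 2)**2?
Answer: 15404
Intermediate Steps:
h(T) = 0 (h(T) = -(T - T)/6 = -1/6*0 = 0)
W = 0 (W = -1*0**2 = -1*0 = 0)
15404 + W = 15404 + 0 = 15404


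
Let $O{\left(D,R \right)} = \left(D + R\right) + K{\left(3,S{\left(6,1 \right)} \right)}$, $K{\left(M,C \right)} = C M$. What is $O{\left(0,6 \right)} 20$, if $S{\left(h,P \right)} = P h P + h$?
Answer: $840$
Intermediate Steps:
$S{\left(h,P \right)} = h + h P^{2}$ ($S{\left(h,P \right)} = h P^{2} + h = h + h P^{2}$)
$O{\left(D,R \right)} = 36 + D + R$ ($O{\left(D,R \right)} = \left(D + R\right) + 6 \left(1 + 1^{2}\right) 3 = \left(D + R\right) + 6 \left(1 + 1\right) 3 = \left(D + R\right) + 6 \cdot 2 \cdot 3 = \left(D + R\right) + 12 \cdot 3 = \left(D + R\right) + 36 = 36 + D + R$)
$O{\left(0,6 \right)} 20 = \left(36 + 0 + 6\right) 20 = 42 \cdot 20 = 840$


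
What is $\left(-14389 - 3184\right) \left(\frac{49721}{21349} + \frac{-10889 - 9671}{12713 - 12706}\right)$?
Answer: $\frac{7707296257189}{149443} \approx 5.1574 \cdot 10^{7}$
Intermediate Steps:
$\left(-14389 - 3184\right) \left(\frac{49721}{21349} + \frac{-10889 - 9671}{12713 - 12706}\right) = - 17573 \left(49721 \cdot \frac{1}{21349} - \frac{20560}{7}\right) = - 17573 \left(\frac{49721}{21349} - \frac{20560}{7}\right) = \left(-17573\right) \left(- \frac{438587393}{149443}\right) = \frac{7707296257189}{149443}$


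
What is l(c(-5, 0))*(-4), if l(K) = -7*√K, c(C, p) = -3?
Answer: 28*I*√3 ≈ 48.497*I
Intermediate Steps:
l(c(-5, 0))*(-4) = -7*I*√3*(-4) = 28*I*√3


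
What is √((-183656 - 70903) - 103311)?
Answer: I*√357870 ≈ 598.22*I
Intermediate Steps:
√((-183656 - 70903) - 103311) = √(-254559 - 103311) = √(-357870) = I*√357870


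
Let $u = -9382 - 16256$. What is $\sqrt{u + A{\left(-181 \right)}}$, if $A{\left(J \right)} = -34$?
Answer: $2 i \sqrt{6418} \approx 160.22 i$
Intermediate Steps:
$u = -25638$
$\sqrt{u + A{\left(-181 \right)}} = \sqrt{-25638 - 34} = \sqrt{-25672} = 2 i \sqrt{6418}$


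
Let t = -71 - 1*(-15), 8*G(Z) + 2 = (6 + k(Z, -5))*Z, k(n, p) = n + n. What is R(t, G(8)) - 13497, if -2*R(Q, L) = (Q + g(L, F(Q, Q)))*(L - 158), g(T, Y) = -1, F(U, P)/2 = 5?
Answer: -139041/8 ≈ -17380.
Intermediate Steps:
F(U, P) = 10 (F(U, P) = 2*5 = 10)
k(n, p) = 2*n
G(Z) = -¼ + Z*(6 + 2*Z)/8 (G(Z) = -¼ + ((6 + 2*Z)*Z)/8 = -¼ + (Z*(6 + 2*Z))/8 = -¼ + Z*(6 + 2*Z)/8)
t = -56 (t = -71 + 15 = -56)
R(Q, L) = -(-1 + Q)*(-158 + L)/2 (R(Q, L) = -(Q - 1)*(L - 158)/2 = -(-1 + Q)*(-158 + L)/2)
R(t, G(8)) - 13497 = (-79 + (-¼ + (¼)*8² + (¾)*8)/2 + 79*(-56) - ½*(-¼ + (¼)*8² + (¾)*8)*(-56)) - 13497 = (-79 + (-¼ + (¼)*64 + 6)/2 - 4424 - ½*(-¼ + (¼)*64 + 6)*(-56)) - 13497 = (-79 + (-¼ + 16 + 6)/2 - 4424 - ½*(-¼ + 16 + 6)*(-56)) - 13497 = (-79 + (½)*(87/4) - 4424 - ½*87/4*(-56)) - 13497 = (-79 + 87/8 - 4424 + 609) - 13497 = -31065/8 - 13497 = -139041/8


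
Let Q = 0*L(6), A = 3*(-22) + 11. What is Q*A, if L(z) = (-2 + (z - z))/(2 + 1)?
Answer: 0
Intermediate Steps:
A = -55 (A = -66 + 11 = -55)
L(z) = -⅔ (L(z) = (-2 + 0)/3 = -2*⅓ = -⅔)
Q = 0 (Q = 0*(-⅔) = 0)
Q*A = 0*(-55) = 0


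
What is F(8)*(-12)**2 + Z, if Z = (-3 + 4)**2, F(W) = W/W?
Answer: 145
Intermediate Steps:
F(W) = 1
Z = 1 (Z = 1**2 = 1)
F(8)*(-12)**2 + Z = 1*(-12)**2 + 1 = 1*144 + 1 = 144 + 1 = 145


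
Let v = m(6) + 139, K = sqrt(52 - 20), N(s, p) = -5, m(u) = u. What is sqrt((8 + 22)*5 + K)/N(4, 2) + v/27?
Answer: 145/27 - sqrt(150 + 4*sqrt(2))/5 ≈ 2.8751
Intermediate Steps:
K = 4*sqrt(2) (K = sqrt(32) = 4*sqrt(2) ≈ 5.6569)
v = 145 (v = 6 + 139 = 145)
sqrt((8 + 22)*5 + K)/N(4, 2) + v/27 = sqrt((8 + 22)*5 + 4*sqrt(2))/(-5) + 145/27 = sqrt(30*5 + 4*sqrt(2))*(-1/5) + 145*(1/27) = sqrt(150 + 4*sqrt(2))*(-1/5) + 145/27 = -sqrt(150 + 4*sqrt(2))/5 + 145/27 = 145/27 - sqrt(150 + 4*sqrt(2))/5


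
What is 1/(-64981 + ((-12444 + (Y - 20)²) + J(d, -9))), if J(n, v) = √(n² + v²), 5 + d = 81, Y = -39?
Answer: -73944/5467709279 - √5857/5467709279 ≈ -1.3538e-5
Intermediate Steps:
d = 76 (d = -5 + 81 = 76)
1/(-64981 + ((-12444 + (Y - 20)²) + J(d, -9))) = 1/(-64981 + ((-12444 + (-39 - 20)²) + √(76² + (-9)²))) = 1/(-64981 + ((-12444 + (-59)²) + √(5776 + 81))) = 1/(-64981 + ((-12444 + 3481) + √5857)) = 1/(-64981 + (-8963 + √5857)) = 1/(-73944 + √5857)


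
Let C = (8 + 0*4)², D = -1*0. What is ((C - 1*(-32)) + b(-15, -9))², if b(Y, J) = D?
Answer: 9216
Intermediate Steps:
D = 0
b(Y, J) = 0
C = 64 (C = (8 + 0)² = 8² = 64)
((C - 1*(-32)) + b(-15, -9))² = ((64 - 1*(-32)) + 0)² = ((64 + 32) + 0)² = (96 + 0)² = 96² = 9216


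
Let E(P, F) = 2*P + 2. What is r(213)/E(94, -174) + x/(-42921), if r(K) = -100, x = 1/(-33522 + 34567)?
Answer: -23606551/44852445 ≈ -0.52632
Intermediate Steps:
E(P, F) = 2 + 2*P
x = 1/1045 ≈ 0.00095694
r(213)/E(94, -174) + x/(-42921) = -100/(2 + 2*94) + (1/1045)/(-42921) = -100/(2 + 188) + (1/1045)*(-1/42921) = -100/190 - 1/44852445 = -100*1/190 - 1/44852445 = -10/19 - 1/44852445 = -23606551/44852445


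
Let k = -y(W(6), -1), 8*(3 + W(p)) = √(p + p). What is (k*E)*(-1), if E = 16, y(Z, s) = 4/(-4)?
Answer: -16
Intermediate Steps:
W(p) = -3 + √2*√p/8 (W(p) = -3 + √(p + p)/8 = -3 + √(2*p)/8 = -3 + (√2*√p)/8 = -3 + √2*√p/8)
y(Z, s) = -1 (y(Z, s) = 4*(-¼) = -1)
k = 1 (k = -1*(-1) = 1)
(k*E)*(-1) = (1*16)*(-1) = 16*(-1) = -16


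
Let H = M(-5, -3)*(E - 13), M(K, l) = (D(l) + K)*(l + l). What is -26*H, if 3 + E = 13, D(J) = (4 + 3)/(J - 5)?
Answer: 5499/2 ≈ 2749.5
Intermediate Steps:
D(J) = 7/(-5 + J)
E = 10 (E = -3 + 13 = 10)
M(K, l) = 2*l*(K + 7/(-5 + l)) (M(K, l) = (7/(-5 + l) + K)*(l + l) = (K + 7/(-5 + l))*(2*l) = 2*l*(K + 7/(-5 + l)))
H = -423/4 (H = (2*(-3)*(7 - 5*(-5 - 3))/(-5 - 3))*(10 - 13) = (2*(-3)*(7 - 5*(-8))/(-8))*(-3) = (2*(-3)*(-1/8)*(7 + 40))*(-3) = (2*(-3)*(-1/8)*47)*(-3) = (141/4)*(-3) = -423/4 ≈ -105.75)
-26*H = -26*(-423/4) = 5499/2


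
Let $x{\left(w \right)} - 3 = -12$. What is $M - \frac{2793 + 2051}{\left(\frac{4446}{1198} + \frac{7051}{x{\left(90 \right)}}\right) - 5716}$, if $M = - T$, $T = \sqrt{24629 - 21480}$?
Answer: $\frac{13057002}{17509249} - \sqrt{3149} \approx -55.37$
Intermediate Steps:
$T = \sqrt{3149} \approx 56.116$
$x{\left(w \right)} = -9$ ($x{\left(w \right)} = 3 - 12 = -9$)
$M = - \sqrt{3149} \approx -56.116$
$M - \frac{2793 + 2051}{\left(\frac{4446}{1198} + \frac{7051}{x{\left(90 \right)}}\right) - 5716} = - \sqrt{3149} - \frac{2793 + 2051}{\left(\frac{4446}{1198} + \frac{7051}{-9}\right) - 5716} = - \sqrt{3149} - \frac{4844}{\left(4446 \cdot \frac{1}{1198} + 7051 \left(- \frac{1}{9}\right)\right) - 5716} = - \sqrt{3149} - \frac{4844}{\left(\frac{2223}{599} - \frac{7051}{9}\right) - 5716} = - \sqrt{3149} - \frac{4844}{- \frac{4203542}{5391} - 5716} = - \sqrt{3149} - \frac{4844}{- \frac{35018498}{5391}} = - \sqrt{3149} - 4844 \left(- \frac{5391}{35018498}\right) = - \sqrt{3149} - - \frac{13057002}{17509249} = - \sqrt{3149} + \frac{13057002}{17509249} = \frac{13057002}{17509249} - \sqrt{3149}$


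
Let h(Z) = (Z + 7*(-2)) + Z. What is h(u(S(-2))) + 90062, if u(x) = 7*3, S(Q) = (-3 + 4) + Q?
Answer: 90090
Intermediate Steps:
S(Q) = 1 + Q
u(x) = 21
h(Z) = -14 + 2*Z (h(Z) = (Z - 14) + Z = (-14 + Z) + Z = -14 + 2*Z)
h(u(S(-2))) + 90062 = (-14 + 2*21) + 90062 = (-14 + 42) + 90062 = 28 + 90062 = 90090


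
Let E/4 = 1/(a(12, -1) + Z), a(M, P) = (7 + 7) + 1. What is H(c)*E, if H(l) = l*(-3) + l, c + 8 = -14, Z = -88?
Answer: -176/73 ≈ -2.4110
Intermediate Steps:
c = -22 (c = -8 - 14 = -22)
H(l) = -2*l (H(l) = -3*l + l = -2*l)
a(M, P) = 15 (a(M, P) = 14 + 1 = 15)
E = -4/73 (E = 4/(15 - 88) = 4/(-73) = 4*(-1/73) = -4/73 ≈ -0.054795)
H(c)*E = -2*(-22)*(-4/73) = 44*(-4/73) = -176/73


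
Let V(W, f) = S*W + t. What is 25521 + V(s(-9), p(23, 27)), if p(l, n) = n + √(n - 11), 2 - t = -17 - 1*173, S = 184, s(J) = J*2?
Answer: 22401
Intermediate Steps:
s(J) = 2*J
t = 192 (t = 2 - (-17 - 1*173) = 2 - (-17 - 173) = 2 - 1*(-190) = 2 + 190 = 192)
p(l, n) = n + √(-11 + n)
V(W, f) = 192 + 184*W (V(W, f) = 184*W + 192 = 192 + 184*W)
25521 + V(s(-9), p(23, 27)) = 25521 + (192 + 184*(2*(-9))) = 25521 + (192 + 184*(-18)) = 25521 + (192 - 3312) = 25521 - 3120 = 22401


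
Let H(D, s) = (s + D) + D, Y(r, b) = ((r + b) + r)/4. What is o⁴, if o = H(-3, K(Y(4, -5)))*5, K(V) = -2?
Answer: 2560000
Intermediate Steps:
Y(r, b) = r/2 + b/4 (Y(r, b) = ((b + r) + r)*(¼) = (b + 2*r)*(¼) = r/2 + b/4)
H(D, s) = s + 2*D (H(D, s) = (D + s) + D = s + 2*D)
o = -40 (o = (-2 + 2*(-3))*5 = (-2 - 6)*5 = -8*5 = -40)
o⁴ = (-40)⁴ = 2560000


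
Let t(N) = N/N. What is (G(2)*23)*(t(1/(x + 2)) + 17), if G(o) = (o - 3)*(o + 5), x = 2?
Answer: -2898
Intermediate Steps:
t(N) = 1
G(o) = (-3 + o)*(5 + o)
(G(2)*23)*(t(1/(x + 2)) + 17) = ((-15 + 2² + 2*2)*23)*(1 + 17) = ((-15 + 4 + 4)*23)*18 = -7*23*18 = -161*18 = -2898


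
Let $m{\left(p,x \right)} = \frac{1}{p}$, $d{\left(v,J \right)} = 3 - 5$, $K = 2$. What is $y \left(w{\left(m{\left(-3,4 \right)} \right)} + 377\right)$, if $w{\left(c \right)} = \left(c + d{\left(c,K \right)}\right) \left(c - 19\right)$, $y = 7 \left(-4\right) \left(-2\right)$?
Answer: $\frac{212744}{9} \approx 23638.0$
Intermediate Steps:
$d{\left(v,J \right)} = -2$
$y = 56$ ($y = \left(-28\right) \left(-2\right) = 56$)
$w{\left(c \right)} = \left(-19 + c\right) \left(-2 + c\right)$ ($w{\left(c \right)} = \left(c - 2\right) \left(c - 19\right) = \left(-2 + c\right) \left(-19 + c\right) = \left(-19 + c\right) \left(-2 + c\right)$)
$y \left(w{\left(m{\left(-3,4 \right)} \right)} + 377\right) = 56 \left(\left(38 + \left(\frac{1}{-3}\right)^{2} - \frac{21}{-3}\right) + 377\right) = 56 \left(\left(38 + \left(- \frac{1}{3}\right)^{2} - -7\right) + 377\right) = 56 \left(\left(38 + \frac{1}{9} + 7\right) + 377\right) = 56 \left(\frac{406}{9} + 377\right) = 56 \cdot \frac{3799}{9} = \frac{212744}{9}$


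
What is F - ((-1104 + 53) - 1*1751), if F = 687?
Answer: 3489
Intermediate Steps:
F - ((-1104 + 53) - 1*1751) = 687 - ((-1104 + 53) - 1*1751) = 687 - (-1051 - 1751) = 687 - 1*(-2802) = 687 + 2802 = 3489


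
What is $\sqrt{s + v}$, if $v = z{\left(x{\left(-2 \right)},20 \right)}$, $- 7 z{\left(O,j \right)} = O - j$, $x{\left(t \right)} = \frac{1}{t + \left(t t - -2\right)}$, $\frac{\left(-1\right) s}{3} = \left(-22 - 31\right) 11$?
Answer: $\frac{\sqrt{343357}}{14} \approx 41.855$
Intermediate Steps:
$s = 1749$ ($s = - 3 \left(-22 - 31\right) 11 = - 3 \left(\left(-53\right) 11\right) = \left(-3\right) \left(-583\right) = 1749$)
$x{\left(t \right)} = \frac{1}{2 + t + t^{2}}$ ($x{\left(t \right)} = \frac{1}{t + \left(t^{2} + 2\right)} = \frac{1}{t + \left(2 + t^{2}\right)} = \frac{1}{2 + t + t^{2}}$)
$z{\left(O,j \right)} = - \frac{O}{7} + \frac{j}{7}$ ($z{\left(O,j \right)} = - \frac{O - j}{7} = - \frac{O}{7} + \frac{j}{7}$)
$v = \frac{79}{28}$ ($v = - \frac{1}{7 \left(2 - 2 + \left(-2\right)^{2}\right)} + \frac{1}{7} \cdot 20 = - \frac{1}{7 \left(2 - 2 + 4\right)} + \frac{20}{7} = - \frac{1}{7 \cdot 4} + \frac{20}{7} = \left(- \frac{1}{7}\right) \frac{1}{4} + \frac{20}{7} = - \frac{1}{28} + \frac{20}{7} = \frac{79}{28} \approx 2.8214$)
$\sqrt{s + v} = \sqrt{1749 + \frac{79}{28}} = \sqrt{\frac{49051}{28}} = \frac{\sqrt{343357}}{14}$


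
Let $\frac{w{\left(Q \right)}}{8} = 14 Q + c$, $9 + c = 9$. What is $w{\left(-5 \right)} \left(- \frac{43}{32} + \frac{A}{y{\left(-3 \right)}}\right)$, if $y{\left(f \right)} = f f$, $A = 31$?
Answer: $- \frac{21175}{18} \approx -1176.4$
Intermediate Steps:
$c = 0$ ($c = -9 + 9 = 0$)
$w{\left(Q \right)} = 112 Q$ ($w{\left(Q \right)} = 8 \left(14 Q + 0\right) = 8 \cdot 14 Q = 112 Q$)
$y{\left(f \right)} = f^{2}$
$w{\left(-5 \right)} \left(- \frac{43}{32} + \frac{A}{y{\left(-3 \right)}}\right) = 112 \left(-5\right) \left(- \frac{43}{32} + \frac{31}{\left(-3\right)^{2}}\right) = - 560 \left(\left(-43\right) \frac{1}{32} + \frac{31}{9}\right) = - 560 \left(- \frac{43}{32} + 31 \cdot \frac{1}{9}\right) = - 560 \left(- \frac{43}{32} + \frac{31}{9}\right) = \left(-560\right) \frac{605}{288} = - \frac{21175}{18}$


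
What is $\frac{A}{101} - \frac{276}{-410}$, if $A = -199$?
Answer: $- \frac{26857}{20705} \approx -1.2971$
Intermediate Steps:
$\frac{A}{101} - \frac{276}{-410} = - \frac{199}{101} - \frac{276}{-410} = \left(-199\right) \frac{1}{101} - - \frac{138}{205} = - \frac{199}{101} + \frac{138}{205} = - \frac{26857}{20705}$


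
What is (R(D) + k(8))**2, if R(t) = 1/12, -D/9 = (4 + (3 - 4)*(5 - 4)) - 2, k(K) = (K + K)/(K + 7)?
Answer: 529/400 ≈ 1.3225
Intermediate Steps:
k(K) = 2*K/(7 + K) (k(K) = (2*K)/(7 + K) = 2*K/(7 + K))
D = -9 (D = -9*((4 + (3 - 4)*(5 - 4)) - 2) = -9*((4 - 1*1) - 2) = -9*((4 - 1) - 2) = -9*(3 - 2) = -9*1 = -9)
R(t) = 1/12
(R(D) + k(8))**2 = (1/12 + 2*8/(7 + 8))**2 = (1/12 + 2*8/15)**2 = (1/12 + 2*8*(1/15))**2 = (1/12 + 16/15)**2 = (23/20)**2 = 529/400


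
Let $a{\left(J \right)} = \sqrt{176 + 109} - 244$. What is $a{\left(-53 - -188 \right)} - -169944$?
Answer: $169700 + \sqrt{285} \approx 1.6972 \cdot 10^{5}$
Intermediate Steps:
$a{\left(J \right)} = -244 + \sqrt{285}$ ($a{\left(J \right)} = \sqrt{285} - 244 = -244 + \sqrt{285}$)
$a{\left(-53 - -188 \right)} - -169944 = \left(-244 + \sqrt{285}\right) - -169944 = \left(-244 + \sqrt{285}\right) + 169944 = 169700 + \sqrt{285}$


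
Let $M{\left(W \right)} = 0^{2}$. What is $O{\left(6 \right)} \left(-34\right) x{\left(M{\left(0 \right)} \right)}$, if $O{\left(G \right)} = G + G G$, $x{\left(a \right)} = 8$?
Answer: $-11424$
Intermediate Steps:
$M{\left(W \right)} = 0$
$O{\left(G \right)} = G + G^{2}$
$O{\left(6 \right)} \left(-34\right) x{\left(M{\left(0 \right)} \right)} = 6 \left(1 + 6\right) \left(-34\right) 8 = 6 \cdot 7 \left(-34\right) 8 = 42 \left(-34\right) 8 = \left(-1428\right) 8 = -11424$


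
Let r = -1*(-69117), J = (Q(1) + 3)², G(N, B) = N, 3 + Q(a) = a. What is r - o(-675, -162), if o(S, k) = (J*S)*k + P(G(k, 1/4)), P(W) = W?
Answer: -40071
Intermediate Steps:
Q(a) = -3 + a
J = 1 (J = ((-3 + 1) + 3)² = (-2 + 3)² = 1² = 1)
r = 69117
o(S, k) = k + S*k (o(S, k) = (1*S)*k + k = S*k + k = k + S*k)
r - o(-675, -162) = 69117 - (-162)*(1 - 675) = 69117 - (-162)*(-674) = 69117 - 1*109188 = 69117 - 109188 = -40071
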